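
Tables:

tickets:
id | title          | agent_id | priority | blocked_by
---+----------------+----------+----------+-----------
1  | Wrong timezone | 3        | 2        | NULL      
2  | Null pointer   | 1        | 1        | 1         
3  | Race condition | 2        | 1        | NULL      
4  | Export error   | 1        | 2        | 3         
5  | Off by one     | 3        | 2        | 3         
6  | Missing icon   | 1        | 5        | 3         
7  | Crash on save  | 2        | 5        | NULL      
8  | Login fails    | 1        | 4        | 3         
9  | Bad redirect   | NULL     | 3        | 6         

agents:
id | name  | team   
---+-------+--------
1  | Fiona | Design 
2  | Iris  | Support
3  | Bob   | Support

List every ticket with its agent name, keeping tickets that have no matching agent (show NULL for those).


LEFT JOIN keeps every row from tickets (the left table); where agent_id has no match in agents, the agent columns become NULL. Walk through each ticket:
  - ticket 1 (Wrong timezone): agent_id=3 -> matches Bob
  - ticket 2 (Null pointer): agent_id=1 -> matches Fiona
  - ticket 3 (Race condition): agent_id=2 -> matches Iris
  - ticket 4 (Export error): agent_id=1 -> matches Fiona
  - ticket 5 (Off by one): agent_id=3 -> matches Bob
  - ticket 6 (Missing icon): agent_id=1 -> matches Fiona
  - ticket 7 (Crash on save): agent_id=2 -> matches Iris
  - ticket 8 (Login fails): agent_id=1 -> matches Fiona
  - ticket 9 (Bad redirect): agent_id=NULL, no match -> kept with NULL
All 9 rows appear; 1 has NULL agent.

SQL:
SELECT a.title, b.name AS agent
FROM tickets a
LEFT JOIN agents b ON a.agent_id = b.id

Result:
title          | agent
---------------+------
Wrong timezone | Bob  
Null pointer   | Fiona
Race condition | Iris 
Export error   | Fiona
Off by one     | Bob  
Missing icon   | Fiona
Crash on save  | Iris 
Login fails    | Fiona
Bad redirect   | NULL 


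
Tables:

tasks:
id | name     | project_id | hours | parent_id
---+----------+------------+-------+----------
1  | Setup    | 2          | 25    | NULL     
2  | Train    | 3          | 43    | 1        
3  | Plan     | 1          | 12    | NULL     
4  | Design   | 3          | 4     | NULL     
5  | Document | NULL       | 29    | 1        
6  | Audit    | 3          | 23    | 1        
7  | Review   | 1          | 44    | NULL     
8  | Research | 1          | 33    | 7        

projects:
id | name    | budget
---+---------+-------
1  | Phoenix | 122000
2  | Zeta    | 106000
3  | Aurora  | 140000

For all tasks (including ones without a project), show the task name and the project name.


LEFT JOIN keeps every row from tasks (the left table); where project_id has no match in projects, the project columns become NULL. Walk through each task:
  - task 1 (Setup): project_id=2 -> matches Zeta
  - task 2 (Train): project_id=3 -> matches Aurora
  - task 3 (Plan): project_id=1 -> matches Phoenix
  - task 4 (Design): project_id=3 -> matches Aurora
  - task 5 (Document): project_id=NULL, no match -> kept with NULL
  - task 6 (Audit): project_id=3 -> matches Aurora
  - task 7 (Review): project_id=1 -> matches Phoenix
  - task 8 (Research): project_id=1 -> matches Phoenix
All 8 rows appear; 1 has NULL project.

SQL:
SELECT a.name, b.name AS project
FROM tasks a
LEFT JOIN projects b ON a.project_id = b.id

Result:
name     | project
---------+--------
Setup    | Zeta   
Train    | Aurora 
Plan     | Phoenix
Design   | Aurora 
Document | NULL   
Audit    | Aurora 
Review   | Phoenix
Research | Phoenix


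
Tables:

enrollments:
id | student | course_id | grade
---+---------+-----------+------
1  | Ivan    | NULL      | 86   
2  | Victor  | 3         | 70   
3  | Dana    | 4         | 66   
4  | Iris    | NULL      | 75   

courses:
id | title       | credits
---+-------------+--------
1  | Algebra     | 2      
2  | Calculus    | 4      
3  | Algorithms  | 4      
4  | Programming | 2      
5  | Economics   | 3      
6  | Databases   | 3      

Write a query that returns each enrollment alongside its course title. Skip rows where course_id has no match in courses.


INNER JOIN keeps only enrollments rows whose course_id matches an id in courses. Walk through each enrollment:
  - enrollment 1 (Ivan): course_id=NULL, no match -> dropped
  - enrollment 2 (Victor): course_id=3 -> matches Algorithms
  - enrollment 3 (Dana): course_id=4 -> matches Programming
  - enrollment 4 (Iris): course_id=NULL, no match -> dropped
So 2 of 4 rows are dropped.

SQL:
SELECT a.student, b.title AS course
FROM enrollments a
INNER JOIN courses b ON a.course_id = b.id

Result:
student | course     
--------+------------
Victor  | Algorithms 
Dana    | Programming


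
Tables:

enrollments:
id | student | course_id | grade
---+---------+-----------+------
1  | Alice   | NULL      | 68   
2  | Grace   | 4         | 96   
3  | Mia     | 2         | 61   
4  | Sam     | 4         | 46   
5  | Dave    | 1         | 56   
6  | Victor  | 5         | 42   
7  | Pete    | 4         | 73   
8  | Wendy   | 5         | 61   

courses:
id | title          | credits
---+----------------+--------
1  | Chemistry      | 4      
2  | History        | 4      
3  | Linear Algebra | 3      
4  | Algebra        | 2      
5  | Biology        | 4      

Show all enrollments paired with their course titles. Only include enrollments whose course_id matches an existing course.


INNER JOIN keeps only enrollments rows whose course_id matches an id in courses. Walk through each enrollment:
  - enrollment 1 (Alice): course_id=NULL, no match -> dropped
  - enrollment 2 (Grace): course_id=4 -> matches Algebra
  - enrollment 3 (Mia): course_id=2 -> matches History
  - enrollment 4 (Sam): course_id=4 -> matches Algebra
  - enrollment 5 (Dave): course_id=1 -> matches Chemistry
  - enrollment 6 (Victor): course_id=5 -> matches Biology
  - enrollment 7 (Pete): course_id=4 -> matches Algebra
  - enrollment 8 (Wendy): course_id=5 -> matches Biology
So 1 of 8 rows is dropped.

SQL:
SELECT a.student, b.title AS course
FROM enrollments a
INNER JOIN courses b ON a.course_id = b.id

Result:
student | course   
--------+----------
Grace   | Algebra  
Mia     | History  
Sam     | Algebra  
Dave    | Chemistry
Victor  | Biology  
Pete    | Algebra  
Wendy   | Biology  


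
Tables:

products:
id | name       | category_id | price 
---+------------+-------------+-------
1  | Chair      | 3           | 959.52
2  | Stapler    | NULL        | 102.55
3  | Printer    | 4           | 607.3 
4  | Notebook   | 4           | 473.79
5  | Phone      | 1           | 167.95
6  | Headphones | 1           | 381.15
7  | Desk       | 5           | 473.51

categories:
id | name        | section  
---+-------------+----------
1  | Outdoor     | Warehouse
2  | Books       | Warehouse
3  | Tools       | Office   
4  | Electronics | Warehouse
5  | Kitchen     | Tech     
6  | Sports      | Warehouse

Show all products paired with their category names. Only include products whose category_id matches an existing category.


INNER JOIN keeps only products rows whose category_id matches an id in categories. Walk through each product:
  - product 1 (Chair): category_id=3 -> matches Tools
  - product 2 (Stapler): category_id=NULL, no match -> dropped
  - product 3 (Printer): category_id=4 -> matches Electronics
  - product 4 (Notebook): category_id=4 -> matches Electronics
  - product 5 (Phone): category_id=1 -> matches Outdoor
  - product 6 (Headphones): category_id=1 -> matches Outdoor
  - product 7 (Desk): category_id=5 -> matches Kitchen
So 1 of 7 rows is dropped.

SQL:
SELECT a.name, b.name AS category
FROM products a
INNER JOIN categories b ON a.category_id = b.id

Result:
name       | category   
-----------+------------
Chair      | Tools      
Printer    | Electronics
Notebook   | Electronics
Phone      | Outdoor    
Headphones | Outdoor    
Desk       | Kitchen    


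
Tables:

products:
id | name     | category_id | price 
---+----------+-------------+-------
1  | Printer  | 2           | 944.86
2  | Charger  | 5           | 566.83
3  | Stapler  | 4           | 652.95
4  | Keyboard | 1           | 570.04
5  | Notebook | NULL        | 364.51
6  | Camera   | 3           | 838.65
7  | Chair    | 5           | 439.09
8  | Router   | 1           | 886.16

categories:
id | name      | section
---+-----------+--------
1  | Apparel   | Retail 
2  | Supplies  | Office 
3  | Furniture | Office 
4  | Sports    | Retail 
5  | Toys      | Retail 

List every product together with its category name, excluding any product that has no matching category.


INNER JOIN keeps only products rows whose category_id matches an id in categories. Walk through each product:
  - product 1 (Printer): category_id=2 -> matches Supplies
  - product 2 (Charger): category_id=5 -> matches Toys
  - product 3 (Stapler): category_id=4 -> matches Sports
  - product 4 (Keyboard): category_id=1 -> matches Apparel
  - product 5 (Notebook): category_id=NULL, no match -> dropped
  - product 6 (Camera): category_id=3 -> matches Furniture
  - product 7 (Chair): category_id=5 -> matches Toys
  - product 8 (Router): category_id=1 -> matches Apparel
So 1 of 8 rows is dropped.

SQL:
SELECT a.name, b.name AS category
FROM products a
INNER JOIN categories b ON a.category_id = b.id

Result:
name     | category 
---------+----------
Printer  | Supplies 
Charger  | Toys     
Stapler  | Sports   
Keyboard | Apparel  
Camera   | Furniture
Chair    | Toys     
Router   | Apparel  


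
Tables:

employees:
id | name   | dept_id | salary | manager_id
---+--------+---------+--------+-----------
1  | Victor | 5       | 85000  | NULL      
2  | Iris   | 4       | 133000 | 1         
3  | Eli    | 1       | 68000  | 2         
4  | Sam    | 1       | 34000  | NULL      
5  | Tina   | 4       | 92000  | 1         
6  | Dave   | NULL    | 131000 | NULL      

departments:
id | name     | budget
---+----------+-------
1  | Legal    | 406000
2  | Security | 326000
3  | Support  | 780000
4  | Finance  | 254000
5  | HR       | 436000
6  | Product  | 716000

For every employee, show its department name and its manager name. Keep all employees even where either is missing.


Two LEFT JOINs from the same base table employees: one to departments via dept_id, one to employees itself via manager_id. Both are LEFT so every employee is preserved.
Match against departments:
  - employee 1 (Victor): dept_id=5 -> matches HR
  - employee 2 (Iris): dept_id=4 -> matches Finance
  - employee 3 (Eli): dept_id=1 -> matches Legal
  - employee 4 (Sam): dept_id=1 -> matches Legal
  - employee 5 (Tina): dept_id=4 -> matches Finance
  - employee 6 (Dave): dept_id=NULL, no match -> kept with NULL
Match against employees (self):
  - employee 1 (Victor): manager_id=NULL -> NULL
  - employee 2 (Iris): manager_id=1 -> Victor
  - employee 3 (Eli): manager_id=2 -> Iris
  - employee 4 (Sam): manager_id=NULL -> NULL
  - employee 5 (Tina): manager_id=1 -> Victor
  - employee 6 (Dave): manager_id=NULL -> NULL

SQL:
SELECT a.name, b.name AS department, c.name AS manager
FROM employees a
LEFT JOIN departments b ON a.dept_id = b.id
LEFT JOIN employees c ON a.manager_id = c.id

Result:
name   | department | manager
-------+------------+--------
Victor | HR         | NULL   
Iris   | Finance    | Victor 
Eli    | Legal      | Iris   
Sam    | Legal      | NULL   
Tina   | Finance    | Victor 
Dave   | NULL       | NULL   


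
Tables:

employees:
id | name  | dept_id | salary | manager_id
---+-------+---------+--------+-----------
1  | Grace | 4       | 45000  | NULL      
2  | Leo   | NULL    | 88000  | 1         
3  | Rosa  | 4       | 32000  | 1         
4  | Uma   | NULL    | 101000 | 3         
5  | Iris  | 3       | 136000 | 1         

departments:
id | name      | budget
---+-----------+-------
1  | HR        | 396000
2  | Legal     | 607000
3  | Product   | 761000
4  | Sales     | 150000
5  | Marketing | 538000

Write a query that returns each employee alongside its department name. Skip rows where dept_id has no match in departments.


INNER JOIN keeps only employees rows whose dept_id matches an id in departments. Walk through each employee:
  - employee 1 (Grace): dept_id=4 -> matches Sales
  - employee 2 (Leo): dept_id=NULL, no match -> dropped
  - employee 3 (Rosa): dept_id=4 -> matches Sales
  - employee 4 (Uma): dept_id=NULL, no match -> dropped
  - employee 5 (Iris): dept_id=3 -> matches Product
So 2 of 5 rows are dropped.

SQL:
SELECT a.name, b.name AS department
FROM employees a
INNER JOIN departments b ON a.dept_id = b.id

Result:
name  | department
------+-----------
Grace | Sales     
Rosa  | Sales     
Iris  | Product   


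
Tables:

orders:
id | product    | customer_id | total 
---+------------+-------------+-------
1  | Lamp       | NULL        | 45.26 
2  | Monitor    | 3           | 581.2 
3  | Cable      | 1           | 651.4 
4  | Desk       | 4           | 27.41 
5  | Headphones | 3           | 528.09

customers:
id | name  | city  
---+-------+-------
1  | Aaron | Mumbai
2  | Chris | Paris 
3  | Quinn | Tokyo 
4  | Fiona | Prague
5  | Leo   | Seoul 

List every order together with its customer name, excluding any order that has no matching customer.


INNER JOIN keeps only orders rows whose customer_id matches an id in customers. Walk through each order:
  - order 1 (Lamp): customer_id=NULL, no match -> dropped
  - order 2 (Monitor): customer_id=3 -> matches Quinn
  - order 3 (Cable): customer_id=1 -> matches Aaron
  - order 4 (Desk): customer_id=4 -> matches Fiona
  - order 5 (Headphones): customer_id=3 -> matches Quinn
So 1 of 5 rows is dropped.

SQL:
SELECT a.product, b.name AS customer
FROM orders a
INNER JOIN customers b ON a.customer_id = b.id

Result:
product    | customer
-----------+---------
Monitor    | Quinn   
Cable      | Aaron   
Desk       | Fiona   
Headphones | Quinn   


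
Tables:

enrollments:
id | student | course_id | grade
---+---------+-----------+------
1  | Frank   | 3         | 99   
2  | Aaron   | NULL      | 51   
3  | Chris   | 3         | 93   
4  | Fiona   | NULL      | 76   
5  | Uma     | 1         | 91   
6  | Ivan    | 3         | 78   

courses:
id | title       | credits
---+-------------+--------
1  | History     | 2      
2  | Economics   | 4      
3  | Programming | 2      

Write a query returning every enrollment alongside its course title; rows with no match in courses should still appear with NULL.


LEFT JOIN keeps every row from enrollments (the left table); where course_id has no match in courses, the course columns become NULL. Walk through each enrollment:
  - enrollment 1 (Frank): course_id=3 -> matches Programming
  - enrollment 2 (Aaron): course_id=NULL, no match -> kept with NULL
  - enrollment 3 (Chris): course_id=3 -> matches Programming
  - enrollment 4 (Fiona): course_id=NULL, no match -> kept with NULL
  - enrollment 5 (Uma): course_id=1 -> matches History
  - enrollment 6 (Ivan): course_id=3 -> matches Programming
All 6 rows appear; 2 have NULL course.

SQL:
SELECT a.student, b.title AS course
FROM enrollments a
LEFT JOIN courses b ON a.course_id = b.id

Result:
student | course     
--------+------------
Frank   | Programming
Aaron   | NULL       
Chris   | Programming
Fiona   | NULL       
Uma     | History    
Ivan    | Programming


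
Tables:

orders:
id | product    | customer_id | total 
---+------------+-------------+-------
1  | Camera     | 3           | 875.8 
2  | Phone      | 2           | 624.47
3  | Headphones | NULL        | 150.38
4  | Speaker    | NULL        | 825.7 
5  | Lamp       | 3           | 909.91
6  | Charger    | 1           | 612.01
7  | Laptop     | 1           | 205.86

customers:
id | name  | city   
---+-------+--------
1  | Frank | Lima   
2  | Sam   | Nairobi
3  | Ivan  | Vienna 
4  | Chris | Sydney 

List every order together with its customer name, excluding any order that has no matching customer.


INNER JOIN keeps only orders rows whose customer_id matches an id in customers. Walk through each order:
  - order 1 (Camera): customer_id=3 -> matches Ivan
  - order 2 (Phone): customer_id=2 -> matches Sam
  - order 3 (Headphones): customer_id=NULL, no match -> dropped
  - order 4 (Speaker): customer_id=NULL, no match -> dropped
  - order 5 (Lamp): customer_id=3 -> matches Ivan
  - order 6 (Charger): customer_id=1 -> matches Frank
  - order 7 (Laptop): customer_id=1 -> matches Frank
So 2 of 7 rows are dropped.

SQL:
SELECT a.product, b.name AS customer
FROM orders a
INNER JOIN customers b ON a.customer_id = b.id

Result:
product | customer
--------+---------
Camera  | Ivan    
Phone   | Sam     
Lamp    | Ivan    
Charger | Frank   
Laptop  | Frank   


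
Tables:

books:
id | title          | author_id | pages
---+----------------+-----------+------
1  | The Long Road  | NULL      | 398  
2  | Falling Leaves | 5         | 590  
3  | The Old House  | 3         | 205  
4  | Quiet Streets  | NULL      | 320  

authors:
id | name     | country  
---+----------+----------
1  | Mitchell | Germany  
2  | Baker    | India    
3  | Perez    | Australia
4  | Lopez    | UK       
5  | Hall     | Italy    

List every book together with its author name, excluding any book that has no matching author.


INNER JOIN keeps only books rows whose author_id matches an id in authors. Walk through each book:
  - book 1 (The Long Road): author_id=NULL, no match -> dropped
  - book 2 (Falling Leaves): author_id=5 -> matches Hall
  - book 3 (The Old House): author_id=3 -> matches Perez
  - book 4 (Quiet Streets): author_id=NULL, no match -> dropped
So 2 of 4 rows are dropped.

SQL:
SELECT a.title, b.name AS author
FROM books a
INNER JOIN authors b ON a.author_id = b.id

Result:
title          | author
---------------+-------
Falling Leaves | Hall  
The Old House  | Perez 


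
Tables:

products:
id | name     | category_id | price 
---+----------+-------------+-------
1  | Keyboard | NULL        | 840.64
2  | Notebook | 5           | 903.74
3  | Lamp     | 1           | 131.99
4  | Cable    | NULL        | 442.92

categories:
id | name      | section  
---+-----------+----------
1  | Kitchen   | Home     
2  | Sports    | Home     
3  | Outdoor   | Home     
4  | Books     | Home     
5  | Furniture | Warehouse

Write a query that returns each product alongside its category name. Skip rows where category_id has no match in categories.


INNER JOIN keeps only products rows whose category_id matches an id in categories. Walk through each product:
  - product 1 (Keyboard): category_id=NULL, no match -> dropped
  - product 2 (Notebook): category_id=5 -> matches Furniture
  - product 3 (Lamp): category_id=1 -> matches Kitchen
  - product 4 (Cable): category_id=NULL, no match -> dropped
So 2 of 4 rows are dropped.

SQL:
SELECT a.name, b.name AS category
FROM products a
INNER JOIN categories b ON a.category_id = b.id

Result:
name     | category 
---------+----------
Notebook | Furniture
Lamp     | Kitchen  


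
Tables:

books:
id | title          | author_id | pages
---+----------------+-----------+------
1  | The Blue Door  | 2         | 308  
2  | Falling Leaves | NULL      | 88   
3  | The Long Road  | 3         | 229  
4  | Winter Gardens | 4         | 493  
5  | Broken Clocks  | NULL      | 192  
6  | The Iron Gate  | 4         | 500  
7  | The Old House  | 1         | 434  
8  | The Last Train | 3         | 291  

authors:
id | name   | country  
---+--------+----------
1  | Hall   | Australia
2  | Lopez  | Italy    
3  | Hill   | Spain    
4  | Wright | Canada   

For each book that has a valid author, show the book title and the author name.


INNER JOIN keeps only books rows whose author_id matches an id in authors. Walk through each book:
  - book 1 (The Blue Door): author_id=2 -> matches Lopez
  - book 2 (Falling Leaves): author_id=NULL, no match -> dropped
  - book 3 (The Long Road): author_id=3 -> matches Hill
  - book 4 (Winter Gardens): author_id=4 -> matches Wright
  - book 5 (Broken Clocks): author_id=NULL, no match -> dropped
  - book 6 (The Iron Gate): author_id=4 -> matches Wright
  - book 7 (The Old House): author_id=1 -> matches Hall
  - book 8 (The Last Train): author_id=3 -> matches Hill
So 2 of 8 rows are dropped.

SQL:
SELECT a.title, b.name AS author
FROM books a
INNER JOIN authors b ON a.author_id = b.id

Result:
title          | author
---------------+-------
The Blue Door  | Lopez 
The Long Road  | Hill  
Winter Gardens | Wright
The Iron Gate  | Wright
The Old House  | Hall  
The Last Train | Hill  


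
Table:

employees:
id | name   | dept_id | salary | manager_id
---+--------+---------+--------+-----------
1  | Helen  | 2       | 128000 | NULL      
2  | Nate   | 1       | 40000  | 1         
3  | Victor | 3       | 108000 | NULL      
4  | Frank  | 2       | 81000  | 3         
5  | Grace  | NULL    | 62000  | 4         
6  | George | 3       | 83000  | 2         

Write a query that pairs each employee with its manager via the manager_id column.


This is a self-join: employees is joined to a second copy of itself, matching each row's manager_id to another row's id. Use LEFT JOIN so rows with manager_id=NULL are kept.
  - employee 1 (Helen): manager_id=NULL -> NULL
  - employee 2 (Nate): manager_id=1 -> Helen
  - employee 3 (Victor): manager_id=NULL -> NULL
  - employee 4 (Frank): manager_id=3 -> Victor
  - employee 5 (Grace): manager_id=4 -> Frank
  - employee 6 (George): manager_id=2 -> Nate

SQL:
SELECT a.name AS item, b.name AS manager
FROM employees a
LEFT JOIN employees b ON a.manager_id = b.id

Result:
item   | manager
-------+--------
Helen  | NULL   
Nate   | Helen  
Victor | NULL   
Frank  | Victor 
Grace  | Frank  
George | Nate   


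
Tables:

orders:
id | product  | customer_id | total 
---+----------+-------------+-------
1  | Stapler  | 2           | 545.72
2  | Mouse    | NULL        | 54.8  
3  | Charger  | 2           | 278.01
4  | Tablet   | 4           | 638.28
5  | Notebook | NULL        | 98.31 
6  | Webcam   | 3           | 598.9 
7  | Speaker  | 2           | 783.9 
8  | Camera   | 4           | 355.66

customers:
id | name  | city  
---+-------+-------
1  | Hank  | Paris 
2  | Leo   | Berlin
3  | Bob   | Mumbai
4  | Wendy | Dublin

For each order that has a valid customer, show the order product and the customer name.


INNER JOIN keeps only orders rows whose customer_id matches an id in customers. Walk through each order:
  - order 1 (Stapler): customer_id=2 -> matches Leo
  - order 2 (Mouse): customer_id=NULL, no match -> dropped
  - order 3 (Charger): customer_id=2 -> matches Leo
  - order 4 (Tablet): customer_id=4 -> matches Wendy
  - order 5 (Notebook): customer_id=NULL, no match -> dropped
  - order 6 (Webcam): customer_id=3 -> matches Bob
  - order 7 (Speaker): customer_id=2 -> matches Leo
  - order 8 (Camera): customer_id=4 -> matches Wendy
So 2 of 8 rows are dropped.

SQL:
SELECT a.product, b.name AS customer
FROM orders a
INNER JOIN customers b ON a.customer_id = b.id

Result:
product | customer
--------+---------
Stapler | Leo     
Charger | Leo     
Tablet  | Wendy   
Webcam  | Bob     
Speaker | Leo     
Camera  | Wendy   


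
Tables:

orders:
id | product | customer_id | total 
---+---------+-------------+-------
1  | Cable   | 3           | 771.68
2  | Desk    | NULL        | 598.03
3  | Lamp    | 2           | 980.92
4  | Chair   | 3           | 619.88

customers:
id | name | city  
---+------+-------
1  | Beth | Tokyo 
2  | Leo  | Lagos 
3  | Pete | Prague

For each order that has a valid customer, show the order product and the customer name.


INNER JOIN keeps only orders rows whose customer_id matches an id in customers. Walk through each order:
  - order 1 (Cable): customer_id=3 -> matches Pete
  - order 2 (Desk): customer_id=NULL, no match -> dropped
  - order 3 (Lamp): customer_id=2 -> matches Leo
  - order 4 (Chair): customer_id=3 -> matches Pete
So 1 of 4 rows is dropped.

SQL:
SELECT a.product, b.name AS customer
FROM orders a
INNER JOIN customers b ON a.customer_id = b.id

Result:
product | customer
--------+---------
Cable   | Pete    
Lamp    | Leo     
Chair   | Pete    


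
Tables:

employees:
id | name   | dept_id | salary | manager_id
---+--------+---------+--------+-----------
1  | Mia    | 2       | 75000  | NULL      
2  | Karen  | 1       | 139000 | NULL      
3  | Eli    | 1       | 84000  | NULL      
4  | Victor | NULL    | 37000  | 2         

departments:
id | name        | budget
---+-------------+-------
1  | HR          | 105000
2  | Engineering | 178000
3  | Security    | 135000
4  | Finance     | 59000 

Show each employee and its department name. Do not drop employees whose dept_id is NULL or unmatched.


LEFT JOIN keeps every row from employees (the left table); where dept_id has no match in departments, the department columns become NULL. Walk through each employee:
  - employee 1 (Mia): dept_id=2 -> matches Engineering
  - employee 2 (Karen): dept_id=1 -> matches HR
  - employee 3 (Eli): dept_id=1 -> matches HR
  - employee 4 (Victor): dept_id=NULL, no match -> kept with NULL
All 4 rows appear; 1 has NULL department.

SQL:
SELECT a.name, b.name AS department
FROM employees a
LEFT JOIN departments b ON a.dept_id = b.id

Result:
name   | department 
-------+------------
Mia    | Engineering
Karen  | HR         
Eli    | HR         
Victor | NULL       


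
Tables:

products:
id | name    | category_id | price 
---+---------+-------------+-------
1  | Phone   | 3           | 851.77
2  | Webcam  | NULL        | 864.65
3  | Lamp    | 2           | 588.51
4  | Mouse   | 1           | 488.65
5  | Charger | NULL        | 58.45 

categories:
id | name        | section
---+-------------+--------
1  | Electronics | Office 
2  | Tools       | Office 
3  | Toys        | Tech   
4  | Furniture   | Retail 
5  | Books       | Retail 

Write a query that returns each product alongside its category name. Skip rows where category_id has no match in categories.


INNER JOIN keeps only products rows whose category_id matches an id in categories. Walk through each product:
  - product 1 (Phone): category_id=3 -> matches Toys
  - product 2 (Webcam): category_id=NULL, no match -> dropped
  - product 3 (Lamp): category_id=2 -> matches Tools
  - product 4 (Mouse): category_id=1 -> matches Electronics
  - product 5 (Charger): category_id=NULL, no match -> dropped
So 2 of 5 rows are dropped.

SQL:
SELECT a.name, b.name AS category
FROM products a
INNER JOIN categories b ON a.category_id = b.id

Result:
name  | category   
------+------------
Phone | Toys       
Lamp  | Tools      
Mouse | Electronics


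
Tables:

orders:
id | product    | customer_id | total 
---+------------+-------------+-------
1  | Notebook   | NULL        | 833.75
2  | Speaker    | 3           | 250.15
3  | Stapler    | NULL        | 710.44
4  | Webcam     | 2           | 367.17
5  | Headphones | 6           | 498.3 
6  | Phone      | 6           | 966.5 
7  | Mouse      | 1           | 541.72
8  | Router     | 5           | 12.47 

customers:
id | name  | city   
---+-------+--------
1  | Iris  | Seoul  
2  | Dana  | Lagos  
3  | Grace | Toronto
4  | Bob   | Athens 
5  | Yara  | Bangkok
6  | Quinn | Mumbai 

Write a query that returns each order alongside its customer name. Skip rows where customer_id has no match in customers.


INNER JOIN keeps only orders rows whose customer_id matches an id in customers. Walk through each order:
  - order 1 (Notebook): customer_id=NULL, no match -> dropped
  - order 2 (Speaker): customer_id=3 -> matches Grace
  - order 3 (Stapler): customer_id=NULL, no match -> dropped
  - order 4 (Webcam): customer_id=2 -> matches Dana
  - order 5 (Headphones): customer_id=6 -> matches Quinn
  - order 6 (Phone): customer_id=6 -> matches Quinn
  - order 7 (Mouse): customer_id=1 -> matches Iris
  - order 8 (Router): customer_id=5 -> matches Yara
So 2 of 8 rows are dropped.

SQL:
SELECT a.product, b.name AS customer
FROM orders a
INNER JOIN customers b ON a.customer_id = b.id

Result:
product    | customer
-----------+---------
Speaker    | Grace   
Webcam     | Dana    
Headphones | Quinn   
Phone      | Quinn   
Mouse      | Iris    
Router     | Yara    


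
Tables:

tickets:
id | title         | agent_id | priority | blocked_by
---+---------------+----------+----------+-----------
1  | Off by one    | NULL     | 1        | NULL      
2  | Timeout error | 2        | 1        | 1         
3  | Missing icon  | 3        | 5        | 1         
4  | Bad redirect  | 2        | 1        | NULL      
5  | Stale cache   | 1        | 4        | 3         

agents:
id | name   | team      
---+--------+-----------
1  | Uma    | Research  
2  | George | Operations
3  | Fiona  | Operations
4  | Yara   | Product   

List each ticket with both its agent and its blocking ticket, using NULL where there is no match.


Two LEFT JOINs from the same base table tickets: one to agents via agent_id, one to tickets itself via blocked_by. Both are LEFT so every ticket is preserved.
Match against agents:
  - ticket 1 (Off by one): agent_id=NULL, no match -> kept with NULL
  - ticket 2 (Timeout error): agent_id=2 -> matches George
  - ticket 3 (Missing icon): agent_id=3 -> matches Fiona
  - ticket 4 (Bad redirect): agent_id=2 -> matches George
  - ticket 5 (Stale cache): agent_id=1 -> matches Uma
Match against tickets (self):
  - ticket 1 (Off by one): blocked_by=NULL -> NULL
  - ticket 2 (Timeout error): blocked_by=1 -> Off by one
  - ticket 3 (Missing icon): blocked_by=1 -> Off by one
  - ticket 4 (Bad redirect): blocked_by=NULL -> NULL
  - ticket 5 (Stale cache): blocked_by=3 -> Missing icon

SQL:
SELECT a.title, b.name AS agent, c.title AS blocked_by
FROM tickets a
LEFT JOIN agents b ON a.agent_id = b.id
LEFT JOIN tickets c ON a.blocked_by = c.id

Result:
title         | agent  | blocked_by  
--------------+--------+-------------
Off by one    | NULL   | NULL        
Timeout error | George | Off by one  
Missing icon  | Fiona  | Off by one  
Bad redirect  | George | NULL        
Stale cache   | Uma    | Missing icon


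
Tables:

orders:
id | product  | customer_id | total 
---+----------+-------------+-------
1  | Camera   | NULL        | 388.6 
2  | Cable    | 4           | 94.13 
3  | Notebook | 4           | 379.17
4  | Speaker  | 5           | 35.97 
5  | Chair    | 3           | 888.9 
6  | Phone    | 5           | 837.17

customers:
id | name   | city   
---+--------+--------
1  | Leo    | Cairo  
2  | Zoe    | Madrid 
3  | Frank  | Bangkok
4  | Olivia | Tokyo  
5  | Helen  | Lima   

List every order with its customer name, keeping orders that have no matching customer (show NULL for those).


LEFT JOIN keeps every row from orders (the left table); where customer_id has no match in customers, the customer columns become NULL. Walk through each order:
  - order 1 (Camera): customer_id=NULL, no match -> kept with NULL
  - order 2 (Cable): customer_id=4 -> matches Olivia
  - order 3 (Notebook): customer_id=4 -> matches Olivia
  - order 4 (Speaker): customer_id=5 -> matches Helen
  - order 5 (Chair): customer_id=3 -> matches Frank
  - order 6 (Phone): customer_id=5 -> matches Helen
All 6 rows appear; 1 has NULL customer.

SQL:
SELECT a.product, b.name AS customer
FROM orders a
LEFT JOIN customers b ON a.customer_id = b.id

Result:
product  | customer
---------+---------
Camera   | NULL    
Cable    | Olivia  
Notebook | Olivia  
Speaker  | Helen   
Chair    | Frank   
Phone    | Helen   


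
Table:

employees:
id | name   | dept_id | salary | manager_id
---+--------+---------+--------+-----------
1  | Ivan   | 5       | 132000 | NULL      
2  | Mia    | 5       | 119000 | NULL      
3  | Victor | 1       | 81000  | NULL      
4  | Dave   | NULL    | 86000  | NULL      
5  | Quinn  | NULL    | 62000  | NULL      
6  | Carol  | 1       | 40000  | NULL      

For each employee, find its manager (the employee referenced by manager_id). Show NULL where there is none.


This is a self-join: employees is joined to a second copy of itself, matching each row's manager_id to another row's id. Use LEFT JOIN so rows with manager_id=NULL are kept.
  - employee 1 (Ivan): manager_id=NULL -> NULL
  - employee 2 (Mia): manager_id=NULL -> NULL
  - employee 3 (Victor): manager_id=NULL -> NULL
  - employee 4 (Dave): manager_id=NULL -> NULL
  - employee 5 (Quinn): manager_id=NULL -> NULL
  - employee 6 (Carol): manager_id=NULL -> NULL

SQL:
SELECT a.name AS item, b.name AS manager
FROM employees a
LEFT JOIN employees b ON a.manager_id = b.id

Result:
item   | manager
-------+--------
Ivan   | NULL   
Mia    | NULL   
Victor | NULL   
Dave   | NULL   
Quinn  | NULL   
Carol  | NULL   


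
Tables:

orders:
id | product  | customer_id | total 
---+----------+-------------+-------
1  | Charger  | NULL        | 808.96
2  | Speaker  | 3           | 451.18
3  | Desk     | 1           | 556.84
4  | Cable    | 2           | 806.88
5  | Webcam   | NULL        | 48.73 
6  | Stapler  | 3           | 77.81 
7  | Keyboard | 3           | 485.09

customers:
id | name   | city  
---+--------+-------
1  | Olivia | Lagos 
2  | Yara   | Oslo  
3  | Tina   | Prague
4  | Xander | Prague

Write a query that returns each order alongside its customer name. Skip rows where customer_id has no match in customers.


INNER JOIN keeps only orders rows whose customer_id matches an id in customers. Walk through each order:
  - order 1 (Charger): customer_id=NULL, no match -> dropped
  - order 2 (Speaker): customer_id=3 -> matches Tina
  - order 3 (Desk): customer_id=1 -> matches Olivia
  - order 4 (Cable): customer_id=2 -> matches Yara
  - order 5 (Webcam): customer_id=NULL, no match -> dropped
  - order 6 (Stapler): customer_id=3 -> matches Tina
  - order 7 (Keyboard): customer_id=3 -> matches Tina
So 2 of 7 rows are dropped.

SQL:
SELECT a.product, b.name AS customer
FROM orders a
INNER JOIN customers b ON a.customer_id = b.id

Result:
product  | customer
---------+---------
Speaker  | Tina    
Desk     | Olivia  
Cable    | Yara    
Stapler  | Tina    
Keyboard | Tina    


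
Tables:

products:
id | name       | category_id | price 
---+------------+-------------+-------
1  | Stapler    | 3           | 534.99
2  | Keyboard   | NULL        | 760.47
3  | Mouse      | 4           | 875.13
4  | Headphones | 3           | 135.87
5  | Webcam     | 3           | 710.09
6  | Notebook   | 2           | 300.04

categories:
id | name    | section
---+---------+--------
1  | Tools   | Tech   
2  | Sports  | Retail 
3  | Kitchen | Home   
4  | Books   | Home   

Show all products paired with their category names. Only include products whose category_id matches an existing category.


INNER JOIN keeps only products rows whose category_id matches an id in categories. Walk through each product:
  - product 1 (Stapler): category_id=3 -> matches Kitchen
  - product 2 (Keyboard): category_id=NULL, no match -> dropped
  - product 3 (Mouse): category_id=4 -> matches Books
  - product 4 (Headphones): category_id=3 -> matches Kitchen
  - product 5 (Webcam): category_id=3 -> matches Kitchen
  - product 6 (Notebook): category_id=2 -> matches Sports
So 1 of 6 rows is dropped.

SQL:
SELECT a.name, b.name AS category
FROM products a
INNER JOIN categories b ON a.category_id = b.id

Result:
name       | category
-----------+---------
Stapler    | Kitchen 
Mouse      | Books   
Headphones | Kitchen 
Webcam     | Kitchen 
Notebook   | Sports  


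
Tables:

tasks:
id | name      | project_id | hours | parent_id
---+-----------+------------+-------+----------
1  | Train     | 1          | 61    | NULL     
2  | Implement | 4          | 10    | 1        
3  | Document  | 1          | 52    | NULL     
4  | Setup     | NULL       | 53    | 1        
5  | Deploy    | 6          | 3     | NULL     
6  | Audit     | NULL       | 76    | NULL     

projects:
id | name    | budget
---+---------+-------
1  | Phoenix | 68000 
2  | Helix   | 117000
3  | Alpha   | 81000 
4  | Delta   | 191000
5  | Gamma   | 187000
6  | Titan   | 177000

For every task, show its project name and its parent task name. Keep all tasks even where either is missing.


Two LEFT JOINs from the same base table tasks: one to projects via project_id, one to tasks itself via parent_id. Both are LEFT so every task is preserved.
Match against projects:
  - task 1 (Train): project_id=1 -> matches Phoenix
  - task 2 (Implement): project_id=4 -> matches Delta
  - task 3 (Document): project_id=1 -> matches Phoenix
  - task 4 (Setup): project_id=NULL, no match -> kept with NULL
  - task 5 (Deploy): project_id=6 -> matches Titan
  - task 6 (Audit): project_id=NULL, no match -> kept with NULL
Match against tasks (self):
  - task 1 (Train): parent_id=NULL -> NULL
  - task 2 (Implement): parent_id=1 -> Train
  - task 3 (Document): parent_id=NULL -> NULL
  - task 4 (Setup): parent_id=1 -> Train
  - task 5 (Deploy): parent_id=NULL -> NULL
  - task 6 (Audit): parent_id=NULL -> NULL

SQL:
SELECT a.name, b.name AS project, c.name AS parent
FROM tasks a
LEFT JOIN projects b ON a.project_id = b.id
LEFT JOIN tasks c ON a.parent_id = c.id

Result:
name      | project | parent
----------+---------+-------
Train     | Phoenix | NULL  
Implement | Delta   | Train 
Document  | Phoenix | NULL  
Setup     | NULL    | Train 
Deploy    | Titan   | NULL  
Audit     | NULL    | NULL  


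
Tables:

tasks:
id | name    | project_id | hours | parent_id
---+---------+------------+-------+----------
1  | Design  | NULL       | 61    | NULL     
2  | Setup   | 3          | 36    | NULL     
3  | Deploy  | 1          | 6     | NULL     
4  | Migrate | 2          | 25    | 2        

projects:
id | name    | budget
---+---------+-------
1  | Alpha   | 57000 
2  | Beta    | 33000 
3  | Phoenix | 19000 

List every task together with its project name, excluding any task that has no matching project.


INNER JOIN keeps only tasks rows whose project_id matches an id in projects. Walk through each task:
  - task 1 (Design): project_id=NULL, no match -> dropped
  - task 2 (Setup): project_id=3 -> matches Phoenix
  - task 3 (Deploy): project_id=1 -> matches Alpha
  - task 4 (Migrate): project_id=2 -> matches Beta
So 1 of 4 rows is dropped.

SQL:
SELECT a.name, b.name AS project
FROM tasks a
INNER JOIN projects b ON a.project_id = b.id

Result:
name    | project
--------+--------
Setup   | Phoenix
Deploy  | Alpha  
Migrate | Beta   


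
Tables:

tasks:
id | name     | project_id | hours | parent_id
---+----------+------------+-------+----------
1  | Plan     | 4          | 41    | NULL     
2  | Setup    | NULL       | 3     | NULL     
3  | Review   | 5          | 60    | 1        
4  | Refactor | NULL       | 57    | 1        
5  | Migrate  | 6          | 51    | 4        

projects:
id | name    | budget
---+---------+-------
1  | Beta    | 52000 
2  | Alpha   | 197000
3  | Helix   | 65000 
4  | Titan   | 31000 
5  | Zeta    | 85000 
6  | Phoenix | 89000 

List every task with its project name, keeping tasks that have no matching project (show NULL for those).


LEFT JOIN keeps every row from tasks (the left table); where project_id has no match in projects, the project columns become NULL. Walk through each task:
  - task 1 (Plan): project_id=4 -> matches Titan
  - task 2 (Setup): project_id=NULL, no match -> kept with NULL
  - task 3 (Review): project_id=5 -> matches Zeta
  - task 4 (Refactor): project_id=NULL, no match -> kept with NULL
  - task 5 (Migrate): project_id=6 -> matches Phoenix
All 5 rows appear; 2 have NULL project.

SQL:
SELECT a.name, b.name AS project
FROM tasks a
LEFT JOIN projects b ON a.project_id = b.id

Result:
name     | project
---------+--------
Plan     | Titan  
Setup    | NULL   
Review   | Zeta   
Refactor | NULL   
Migrate  | Phoenix


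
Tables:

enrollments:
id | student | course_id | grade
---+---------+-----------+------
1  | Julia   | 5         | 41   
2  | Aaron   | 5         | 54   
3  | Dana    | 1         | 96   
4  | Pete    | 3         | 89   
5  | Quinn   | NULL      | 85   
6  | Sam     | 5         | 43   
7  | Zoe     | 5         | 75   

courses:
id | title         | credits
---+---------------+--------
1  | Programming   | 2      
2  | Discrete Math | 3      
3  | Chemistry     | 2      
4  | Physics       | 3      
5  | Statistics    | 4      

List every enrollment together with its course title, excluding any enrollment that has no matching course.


INNER JOIN keeps only enrollments rows whose course_id matches an id in courses. Walk through each enrollment:
  - enrollment 1 (Julia): course_id=5 -> matches Statistics
  - enrollment 2 (Aaron): course_id=5 -> matches Statistics
  - enrollment 3 (Dana): course_id=1 -> matches Programming
  - enrollment 4 (Pete): course_id=3 -> matches Chemistry
  - enrollment 5 (Quinn): course_id=NULL, no match -> dropped
  - enrollment 6 (Sam): course_id=5 -> matches Statistics
  - enrollment 7 (Zoe): course_id=5 -> matches Statistics
So 1 of 7 rows is dropped.

SQL:
SELECT a.student, b.title AS course
FROM enrollments a
INNER JOIN courses b ON a.course_id = b.id

Result:
student | course     
--------+------------
Julia   | Statistics 
Aaron   | Statistics 
Dana    | Programming
Pete    | Chemistry  
Sam     | Statistics 
Zoe     | Statistics 
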